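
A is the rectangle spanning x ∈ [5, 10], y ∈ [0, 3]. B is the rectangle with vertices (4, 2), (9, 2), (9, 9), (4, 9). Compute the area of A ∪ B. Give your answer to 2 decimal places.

46.00

By inclusion–exclusion:
Individual areas: |A| = 15, |B| = 35.
|A∩B|: x∈[5,9], y∈[2,3] → 4·1 = 4.
|A ∪ B| = 50 − 4 = 46.00.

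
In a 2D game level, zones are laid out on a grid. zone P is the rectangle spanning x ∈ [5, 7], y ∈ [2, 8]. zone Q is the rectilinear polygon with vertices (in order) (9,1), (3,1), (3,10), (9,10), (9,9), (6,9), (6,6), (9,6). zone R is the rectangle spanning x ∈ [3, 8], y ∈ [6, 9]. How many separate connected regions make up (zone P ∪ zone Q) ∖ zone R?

2

(zone P ∪ zone Q) ∖ zone R splits into 2 disjoint pieces (area 30, area 6).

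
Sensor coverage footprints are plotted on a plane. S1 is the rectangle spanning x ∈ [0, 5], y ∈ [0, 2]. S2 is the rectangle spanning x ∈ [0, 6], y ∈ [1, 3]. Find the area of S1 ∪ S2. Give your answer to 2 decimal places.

17.00

By inclusion–exclusion:
Individual areas: |S1| = 10, |S2| = 12.
|S1∩S2|: x∈[0,5], y∈[1,2] → 5·1 = 5.
|S1 ∪ S2| = 22 − 5 = 17.00.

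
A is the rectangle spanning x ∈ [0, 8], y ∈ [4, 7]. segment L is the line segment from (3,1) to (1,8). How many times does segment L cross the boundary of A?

The segment meets the boundary at (1.286,7), (2.143,4).

2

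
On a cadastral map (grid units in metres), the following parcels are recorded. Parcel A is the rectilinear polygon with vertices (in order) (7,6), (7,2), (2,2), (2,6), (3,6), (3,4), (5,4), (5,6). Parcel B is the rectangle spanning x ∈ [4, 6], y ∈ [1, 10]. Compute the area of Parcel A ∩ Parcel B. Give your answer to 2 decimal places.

6.00

The intersection is the polygon with vertices (4,2), (4,4), (5,4), (5,6), (6,6), (6,2).
By the shoelace formula its area is 6.00.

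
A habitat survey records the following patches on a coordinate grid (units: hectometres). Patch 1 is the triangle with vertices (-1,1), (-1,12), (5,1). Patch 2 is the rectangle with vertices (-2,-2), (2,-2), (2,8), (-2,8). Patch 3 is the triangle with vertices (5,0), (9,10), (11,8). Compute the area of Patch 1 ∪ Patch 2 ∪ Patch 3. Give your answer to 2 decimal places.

66.61

By inclusion–exclusion:
Individual areas: |Patch 1| = 33, |Patch 2| = 40, |Patch 3| = 14.
|Patch 1∩Patch 2| = 20.3864.
|Patch 1∩Patch 3| = 0.
|Patch 2∩Patch 3| = 0.
|Patch 1∩Patch 2∩Patch 3| = 0.
|Patch 1 ∪ Patch 2 ∪ Patch 3| = 87 − 20.3864 + 0 = 66.61.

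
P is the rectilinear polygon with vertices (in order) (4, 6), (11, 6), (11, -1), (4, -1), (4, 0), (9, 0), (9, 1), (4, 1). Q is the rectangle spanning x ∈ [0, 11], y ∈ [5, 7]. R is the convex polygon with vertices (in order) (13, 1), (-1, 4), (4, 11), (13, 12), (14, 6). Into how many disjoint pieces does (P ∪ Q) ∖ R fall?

2

(P ∪ Q) ∖ R splits into 2 disjoint pieces (area 17.25, area 0.9143).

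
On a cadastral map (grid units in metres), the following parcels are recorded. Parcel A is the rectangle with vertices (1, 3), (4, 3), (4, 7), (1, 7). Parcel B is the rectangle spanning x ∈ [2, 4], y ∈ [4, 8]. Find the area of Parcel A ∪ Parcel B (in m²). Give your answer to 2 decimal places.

By inclusion–exclusion:
Individual areas: |Parcel A| = 12, |Parcel B| = 8.
|Parcel A∩Parcel B|: x∈[2,4], y∈[4,7] → 2·3 = 6.
|Parcel A ∪ Parcel B| = 20 − 6 = 14.00.

14.00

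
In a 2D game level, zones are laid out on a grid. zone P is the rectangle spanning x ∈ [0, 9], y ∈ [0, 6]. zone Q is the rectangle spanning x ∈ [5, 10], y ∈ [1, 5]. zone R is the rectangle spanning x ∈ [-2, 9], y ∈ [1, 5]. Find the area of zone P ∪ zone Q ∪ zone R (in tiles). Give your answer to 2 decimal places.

66.00

By inclusion–exclusion:
Individual areas: |zone P| = 54, |zone Q| = 20, |zone R| = 44.
|zone P∩zone Q|: x∈[5,9], y∈[1,5] → 4·4 = 16.
|zone P∩zone R|: x∈[0,9], y∈[1,5] → 9·4 = 36.
|zone Q∩zone R|: x∈[5,9], y∈[1,5] → 4·4 = 16.
|zone P∩zone Q∩zone R| = 16.
|zone P ∪ zone Q ∪ zone R| = 118 − 68 + 16 = 66.00.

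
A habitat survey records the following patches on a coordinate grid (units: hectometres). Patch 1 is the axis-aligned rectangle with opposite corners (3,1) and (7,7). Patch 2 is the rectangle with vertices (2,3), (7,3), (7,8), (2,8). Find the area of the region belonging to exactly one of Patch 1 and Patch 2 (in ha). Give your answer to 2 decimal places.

|Patch 1∩Patch 2|: x∈[3,7], y∈[3,7] → 4·4 = 16.
|Patch 1 △ Patch 2| = |Patch 1| + |Patch 2| − 2·|Patch 1∩Patch 2| = 24 + 25 − 32 = 17.00.

17.00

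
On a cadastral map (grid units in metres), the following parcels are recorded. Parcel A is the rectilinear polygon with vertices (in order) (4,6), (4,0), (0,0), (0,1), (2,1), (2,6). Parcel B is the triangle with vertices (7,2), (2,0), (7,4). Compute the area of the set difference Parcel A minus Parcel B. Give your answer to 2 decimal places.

|Parcel A| = 14, |Parcel A∩Parcel B| = 0.8.
|Parcel A ∖ Parcel B| = |Parcel A| − |Parcel A∩Parcel B| = 14 − 0.8 = 13.20.

13.20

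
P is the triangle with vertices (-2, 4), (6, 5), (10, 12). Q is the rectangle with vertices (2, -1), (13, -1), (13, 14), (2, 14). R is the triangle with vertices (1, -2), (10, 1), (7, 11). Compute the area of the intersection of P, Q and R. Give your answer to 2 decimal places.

The intersection is the polygon with vertices (6,5), (4.122,4.765), (6.333,9.556), (7.25,10.167), (7.836,8.213).
By the shoelace formula its area is 8.96.

8.96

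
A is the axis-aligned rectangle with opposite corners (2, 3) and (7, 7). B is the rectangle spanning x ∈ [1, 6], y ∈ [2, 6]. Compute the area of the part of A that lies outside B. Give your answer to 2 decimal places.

|A∩B|: x∈[2,6], y∈[3,6] → 4·3 = 12.
|A| = 20.
|A ∖ B| = |A| − |A∩B| = 20 − 12 = 8.00.

8.00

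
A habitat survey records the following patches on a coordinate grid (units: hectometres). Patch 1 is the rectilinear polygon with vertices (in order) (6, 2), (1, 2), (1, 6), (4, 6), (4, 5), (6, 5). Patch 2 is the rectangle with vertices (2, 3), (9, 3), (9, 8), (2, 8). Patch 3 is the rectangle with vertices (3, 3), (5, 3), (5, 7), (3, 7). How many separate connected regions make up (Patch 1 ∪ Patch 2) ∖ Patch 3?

(Patch 1 ∪ Patch 2) ∖ Patch 3 is a single connected region.

1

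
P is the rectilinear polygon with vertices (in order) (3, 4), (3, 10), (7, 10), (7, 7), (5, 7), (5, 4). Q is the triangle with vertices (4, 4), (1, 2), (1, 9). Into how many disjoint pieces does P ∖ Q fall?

1

P ∖ Q is a single connected region.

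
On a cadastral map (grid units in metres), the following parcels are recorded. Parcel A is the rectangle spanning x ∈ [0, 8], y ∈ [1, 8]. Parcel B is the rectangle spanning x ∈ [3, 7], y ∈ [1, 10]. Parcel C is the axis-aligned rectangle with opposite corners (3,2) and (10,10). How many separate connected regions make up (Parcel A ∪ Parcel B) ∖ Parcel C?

(Parcel A ∪ Parcel B) ∖ Parcel C is a single connected region.

1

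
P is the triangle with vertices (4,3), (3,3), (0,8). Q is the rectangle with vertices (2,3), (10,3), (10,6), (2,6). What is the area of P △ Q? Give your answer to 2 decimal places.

23.17

|P| = 2.5, |Q| = 24, |P∩Q| = 1.6667.
|P △ Q| = |P| + |Q| − 2·|P∩Q| = 2.5 + 24 − 3.3333 = 23.17.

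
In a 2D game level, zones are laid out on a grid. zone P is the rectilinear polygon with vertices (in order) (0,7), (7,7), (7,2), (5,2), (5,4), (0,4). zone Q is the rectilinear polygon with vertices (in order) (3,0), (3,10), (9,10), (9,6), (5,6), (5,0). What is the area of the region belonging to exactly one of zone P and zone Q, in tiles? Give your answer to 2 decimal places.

|zone P| = 25, |zone Q| = 36, |zone P∩zone Q| = 8.
|zone P △ zone Q| = |zone P| + |zone Q| − 2·|zone P∩zone Q| = 25 + 36 − 16 = 45.00.

45.00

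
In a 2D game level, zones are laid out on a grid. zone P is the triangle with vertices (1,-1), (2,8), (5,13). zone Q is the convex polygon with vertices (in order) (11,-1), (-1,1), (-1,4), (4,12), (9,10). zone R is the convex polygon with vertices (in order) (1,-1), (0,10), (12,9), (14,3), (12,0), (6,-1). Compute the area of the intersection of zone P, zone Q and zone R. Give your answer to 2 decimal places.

The intersection is the polygon with vertices (3.048,9.746), (4.046,9.663), (1.454,0.591), (1.182,0.636), (2,8).
By the shoelace formula its area is 9.07.

9.07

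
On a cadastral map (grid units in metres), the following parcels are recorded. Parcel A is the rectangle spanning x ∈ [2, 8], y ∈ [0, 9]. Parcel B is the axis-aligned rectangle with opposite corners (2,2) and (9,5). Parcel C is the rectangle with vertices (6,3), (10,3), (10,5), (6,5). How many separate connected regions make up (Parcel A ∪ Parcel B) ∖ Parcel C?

(Parcel A ∪ Parcel B) ∖ Parcel C is a single connected region.

1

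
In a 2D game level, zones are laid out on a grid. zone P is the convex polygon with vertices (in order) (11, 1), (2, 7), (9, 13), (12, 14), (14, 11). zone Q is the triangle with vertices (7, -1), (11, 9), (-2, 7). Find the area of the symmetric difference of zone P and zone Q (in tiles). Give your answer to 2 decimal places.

|zone P| = 81.5, |zone Q| = 61, |zone P∩zone Q| = 28.3947.
|zone P △ zone Q| = |zone P| + |zone Q| − 2·|zone P∩zone Q| = 81.5 + 61 − 56.7895 = 85.71.

85.71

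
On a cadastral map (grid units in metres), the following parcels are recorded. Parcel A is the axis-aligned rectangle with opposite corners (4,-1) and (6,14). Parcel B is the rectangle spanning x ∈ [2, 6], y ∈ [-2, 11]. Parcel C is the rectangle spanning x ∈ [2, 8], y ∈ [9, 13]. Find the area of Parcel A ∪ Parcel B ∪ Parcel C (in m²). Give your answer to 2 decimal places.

70.00

By inclusion–exclusion:
Individual areas: |Parcel A| = 30, |Parcel B| = 52, |Parcel C| = 24.
|Parcel A∩Parcel B|: x∈[4,6], y∈[-1,11] → 2·12 = 24.
|Parcel A∩Parcel C|: x∈[4,6], y∈[9,13] → 2·4 = 8.
|Parcel B∩Parcel C|: x∈[2,6], y∈[9,11] → 4·2 = 8.
|Parcel A∩Parcel B∩Parcel C| = 4.
|Parcel A ∪ Parcel B ∪ Parcel C| = 106 − 40 + 4 = 70.00.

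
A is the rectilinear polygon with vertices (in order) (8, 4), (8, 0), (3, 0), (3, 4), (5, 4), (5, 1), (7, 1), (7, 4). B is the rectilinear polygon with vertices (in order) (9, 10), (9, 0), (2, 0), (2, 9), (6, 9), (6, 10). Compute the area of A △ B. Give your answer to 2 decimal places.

|A| = 14, |B| = 66, |A∩B| = 14.
|A △ B| = |A| + |B| − 2·|A∩B| = 14 + 66 − 28 = 52.00.

52.00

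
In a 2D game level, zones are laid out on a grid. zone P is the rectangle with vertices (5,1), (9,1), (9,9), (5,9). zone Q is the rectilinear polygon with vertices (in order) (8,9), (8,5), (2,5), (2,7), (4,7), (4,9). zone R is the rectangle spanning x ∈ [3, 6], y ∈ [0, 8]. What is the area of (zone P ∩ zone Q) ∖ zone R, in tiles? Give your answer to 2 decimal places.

9.00

|zone P ∩ zone Q| = 12.
|(zone P ∩ zone Q) ∩ zone R| = 3.
|(zone P ∩ zone Q) ∖ zone R| = 12 − 3 = 9.00.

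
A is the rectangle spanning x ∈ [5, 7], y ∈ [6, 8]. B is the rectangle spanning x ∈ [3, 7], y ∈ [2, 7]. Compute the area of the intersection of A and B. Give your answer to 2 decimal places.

2.00

|A∩B|: x∈[5,7], y∈[6,7] → 2·1 = 2.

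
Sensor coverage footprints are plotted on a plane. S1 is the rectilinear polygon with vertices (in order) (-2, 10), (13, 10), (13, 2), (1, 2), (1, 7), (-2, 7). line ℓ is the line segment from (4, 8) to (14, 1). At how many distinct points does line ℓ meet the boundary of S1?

1

The segment meets the boundary at (12.571,2).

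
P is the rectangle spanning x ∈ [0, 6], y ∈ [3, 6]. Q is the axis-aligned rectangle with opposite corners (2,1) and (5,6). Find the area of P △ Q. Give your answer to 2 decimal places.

|P∩Q|: x∈[2,5], y∈[3,6] → 3·3 = 9.
|P △ Q| = |P| + |Q| − 2·|P∩Q| = 18 + 15 − 18 = 15.00.

15.00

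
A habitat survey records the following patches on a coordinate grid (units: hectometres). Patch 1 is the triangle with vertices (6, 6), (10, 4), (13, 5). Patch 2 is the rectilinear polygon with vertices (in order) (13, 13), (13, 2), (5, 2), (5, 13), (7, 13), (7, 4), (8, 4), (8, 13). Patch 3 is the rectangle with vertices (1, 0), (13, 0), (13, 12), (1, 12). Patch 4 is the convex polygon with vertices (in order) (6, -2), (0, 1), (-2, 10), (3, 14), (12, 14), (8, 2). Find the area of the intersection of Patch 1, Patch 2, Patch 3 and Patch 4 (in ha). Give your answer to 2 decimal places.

1.09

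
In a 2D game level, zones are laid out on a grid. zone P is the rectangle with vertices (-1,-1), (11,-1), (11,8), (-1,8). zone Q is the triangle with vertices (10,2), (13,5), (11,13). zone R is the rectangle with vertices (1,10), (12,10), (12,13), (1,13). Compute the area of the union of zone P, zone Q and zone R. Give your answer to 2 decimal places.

150.60

By inclusion–exclusion:
Individual areas: |zone P| = 108, |zone Q| = 15, |zone R| = 33.
|zone P∩zone Q| = 3.8636.
|zone P∩zone R| = 0 (no overlap).
|zone Q∩zone R| = 1.5341.
|zone P∩zone Q∩zone R| = 0.
|zone P ∪ zone Q ∪ zone R| = 156 − 5.3977 + 0 = 150.60.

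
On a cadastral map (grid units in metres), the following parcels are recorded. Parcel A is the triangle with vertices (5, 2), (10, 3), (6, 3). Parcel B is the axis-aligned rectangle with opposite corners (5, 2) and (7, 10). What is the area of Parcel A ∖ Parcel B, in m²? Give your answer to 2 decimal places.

0.90

|Parcel A| = 2, |Parcel A∩Parcel B| = 1.1.
|Parcel A ∖ Parcel B| = |Parcel A| − |Parcel A∩Parcel B| = 2 − 1.1 = 0.90.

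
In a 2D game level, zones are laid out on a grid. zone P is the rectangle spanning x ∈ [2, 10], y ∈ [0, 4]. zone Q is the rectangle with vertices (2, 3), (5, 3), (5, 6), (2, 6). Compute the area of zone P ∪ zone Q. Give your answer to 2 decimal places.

38.00

By inclusion–exclusion:
Individual areas: |zone P| = 32, |zone Q| = 9.
|zone P∩zone Q|: x∈[2,5], y∈[3,4] → 3·1 = 3.
|zone P ∪ zone Q| = 41 − 3 = 38.00.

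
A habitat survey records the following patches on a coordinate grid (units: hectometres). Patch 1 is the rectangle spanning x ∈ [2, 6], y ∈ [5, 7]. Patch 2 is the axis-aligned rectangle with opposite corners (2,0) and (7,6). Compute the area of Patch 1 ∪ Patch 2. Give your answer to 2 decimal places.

34.00

By inclusion–exclusion:
Individual areas: |Patch 1| = 8, |Patch 2| = 30.
|Patch 1∩Patch 2|: x∈[2,6], y∈[5,6] → 4·1 = 4.
|Patch 1 ∪ Patch 2| = 38 − 4 = 34.00.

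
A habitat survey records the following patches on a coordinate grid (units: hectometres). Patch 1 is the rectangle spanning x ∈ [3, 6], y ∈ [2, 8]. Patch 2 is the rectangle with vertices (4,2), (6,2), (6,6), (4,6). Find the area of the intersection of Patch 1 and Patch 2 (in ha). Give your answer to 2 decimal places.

|Patch 1∩Patch 2|: x∈[4,6], y∈[2,6] → 2·4 = 8.

8.00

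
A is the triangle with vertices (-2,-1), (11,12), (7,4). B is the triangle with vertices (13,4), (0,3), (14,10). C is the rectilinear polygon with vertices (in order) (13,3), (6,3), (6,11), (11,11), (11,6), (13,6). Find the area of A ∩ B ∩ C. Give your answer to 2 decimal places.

4.61

The intersection is the polygon with vertices (8.667,7.333), (7,4), (6.036,3.464), (6,3.462), (6,6).
By the shoelace formula its area is 4.61.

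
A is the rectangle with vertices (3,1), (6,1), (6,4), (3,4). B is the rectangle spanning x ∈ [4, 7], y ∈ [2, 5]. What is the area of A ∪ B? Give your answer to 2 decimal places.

By inclusion–exclusion:
Individual areas: |A| = 9, |B| = 9.
|A∩B|: x∈[4,6], y∈[2,4] → 2·2 = 4.
|A ∪ B| = 18 − 4 = 14.00.

14.00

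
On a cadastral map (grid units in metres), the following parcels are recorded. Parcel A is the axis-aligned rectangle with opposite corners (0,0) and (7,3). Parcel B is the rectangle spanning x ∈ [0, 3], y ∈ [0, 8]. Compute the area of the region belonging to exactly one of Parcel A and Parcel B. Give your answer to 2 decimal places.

27.00

|Parcel A∩Parcel B|: x∈[0,3], y∈[0,3] → 3·3 = 9.
|Parcel A △ Parcel B| = |Parcel A| + |Parcel B| − 2·|Parcel A∩Parcel B| = 21 + 24 − 18 = 27.00.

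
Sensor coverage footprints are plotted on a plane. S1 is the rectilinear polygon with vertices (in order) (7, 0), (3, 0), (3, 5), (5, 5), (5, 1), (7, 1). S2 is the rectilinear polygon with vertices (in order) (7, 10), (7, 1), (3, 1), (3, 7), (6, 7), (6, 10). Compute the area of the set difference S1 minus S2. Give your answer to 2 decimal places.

4.00

|S1| = 12, |S1∩S2| = 8.
|S1 ∖ S2| = |S1| − |S1∩S2| = 12 − 8 = 4.00.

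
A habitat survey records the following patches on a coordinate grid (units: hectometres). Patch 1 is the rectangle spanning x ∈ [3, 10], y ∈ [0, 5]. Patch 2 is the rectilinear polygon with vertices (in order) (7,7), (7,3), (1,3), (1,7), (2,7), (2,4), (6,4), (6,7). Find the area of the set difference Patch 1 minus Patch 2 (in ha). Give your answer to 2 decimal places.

30.00

|Patch 1| = 35, |Patch 1∩Patch 2| = 5.
|Patch 1 ∖ Patch 2| = |Patch 1| − |Patch 1∩Patch 2| = 35 − 5 = 30.00.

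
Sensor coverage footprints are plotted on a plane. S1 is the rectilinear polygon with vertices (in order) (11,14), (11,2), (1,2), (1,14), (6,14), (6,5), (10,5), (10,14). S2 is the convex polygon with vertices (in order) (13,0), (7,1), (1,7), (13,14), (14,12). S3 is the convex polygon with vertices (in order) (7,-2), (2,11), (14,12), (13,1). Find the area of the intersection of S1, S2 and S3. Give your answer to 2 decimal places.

34.73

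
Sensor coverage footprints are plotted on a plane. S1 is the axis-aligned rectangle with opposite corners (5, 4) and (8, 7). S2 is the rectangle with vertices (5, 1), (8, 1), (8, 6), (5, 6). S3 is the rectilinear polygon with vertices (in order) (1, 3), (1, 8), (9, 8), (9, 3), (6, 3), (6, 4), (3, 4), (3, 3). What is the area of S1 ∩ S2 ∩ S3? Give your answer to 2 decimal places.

6.00

The intersection is the polygon with vertices (6,4), (5,4), (5,6), (8,6), (8,4).
By the shoelace formula its area is 6.00.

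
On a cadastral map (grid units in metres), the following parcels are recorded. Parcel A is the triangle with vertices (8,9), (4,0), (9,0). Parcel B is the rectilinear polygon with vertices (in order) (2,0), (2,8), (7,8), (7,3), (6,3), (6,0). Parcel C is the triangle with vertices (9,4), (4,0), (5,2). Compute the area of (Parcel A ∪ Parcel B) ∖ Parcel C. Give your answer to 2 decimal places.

49.40

|Parcel A ∪ Parcel B| = 52.375.
|(Parcel A ∪ Parcel B) ∩ Parcel C| = 2.9742.
|(Parcel A ∪ Parcel B) ∖ Parcel C| = 52.375 − 2.9742 = 49.40.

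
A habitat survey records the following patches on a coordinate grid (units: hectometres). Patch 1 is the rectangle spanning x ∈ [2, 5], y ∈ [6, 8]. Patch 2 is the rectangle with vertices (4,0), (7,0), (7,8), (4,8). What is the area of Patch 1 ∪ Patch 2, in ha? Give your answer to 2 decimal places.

By inclusion–exclusion:
Individual areas: |Patch 1| = 6, |Patch 2| = 24.
|Patch 1∩Patch 2|: x∈[4,5], y∈[6,8] → 1·2 = 2.
|Patch 1 ∪ Patch 2| = 30 − 2 = 28.00.

28.00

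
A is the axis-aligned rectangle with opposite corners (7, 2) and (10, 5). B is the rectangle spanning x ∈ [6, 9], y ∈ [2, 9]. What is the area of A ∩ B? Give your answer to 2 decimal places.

|A∩B|: x∈[7,9], y∈[2,5] → 2·3 = 6.

6.00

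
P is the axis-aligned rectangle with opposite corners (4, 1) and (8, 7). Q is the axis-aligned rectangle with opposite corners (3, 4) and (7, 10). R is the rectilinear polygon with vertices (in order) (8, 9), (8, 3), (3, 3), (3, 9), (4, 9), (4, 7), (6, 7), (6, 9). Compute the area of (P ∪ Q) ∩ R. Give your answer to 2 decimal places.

|P ∪ Q| = 39.
|(P ∪ Q) ∩ R| = 23.00.

23.00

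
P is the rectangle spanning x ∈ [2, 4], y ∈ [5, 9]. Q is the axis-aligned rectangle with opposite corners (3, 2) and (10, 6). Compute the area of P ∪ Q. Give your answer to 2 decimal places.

35.00

By inclusion–exclusion:
Individual areas: |P| = 8, |Q| = 28.
|P∩Q|: x∈[3,4], y∈[5,6] → 1·1 = 1.
|P ∪ Q| = 36 − 1 = 35.00.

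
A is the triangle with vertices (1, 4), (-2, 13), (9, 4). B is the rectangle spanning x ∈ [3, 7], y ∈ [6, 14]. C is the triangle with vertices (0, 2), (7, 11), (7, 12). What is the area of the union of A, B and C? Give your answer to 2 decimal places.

62.98

By inclusion–exclusion:
Individual areas: |A| = 36, |B| = 32, |C| = 3.5.
|A∩B| = 5.1717.
|A∩C| = 1.1693.
|B∩C| = 2.8492.
|A∩B∩C| = 0.6741.
|A ∪ B ∪ C| = 71.5 − 9.1903 + 0.6741 = 62.98.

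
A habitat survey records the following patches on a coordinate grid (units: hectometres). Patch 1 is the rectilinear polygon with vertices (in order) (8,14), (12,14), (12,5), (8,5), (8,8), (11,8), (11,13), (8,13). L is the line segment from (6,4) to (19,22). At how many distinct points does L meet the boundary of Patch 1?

The segment meets the boundary at (12,12.308), (11,10.923), (8.889,8), (8,6.769).

4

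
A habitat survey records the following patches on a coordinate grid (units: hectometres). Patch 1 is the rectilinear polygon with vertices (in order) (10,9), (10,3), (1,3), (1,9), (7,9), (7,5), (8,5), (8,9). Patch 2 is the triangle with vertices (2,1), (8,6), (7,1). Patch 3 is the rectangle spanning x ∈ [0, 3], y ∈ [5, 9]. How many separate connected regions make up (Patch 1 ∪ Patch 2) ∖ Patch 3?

(Patch 1 ∪ Patch 2) ∖ Patch 3 is a single connected region.

1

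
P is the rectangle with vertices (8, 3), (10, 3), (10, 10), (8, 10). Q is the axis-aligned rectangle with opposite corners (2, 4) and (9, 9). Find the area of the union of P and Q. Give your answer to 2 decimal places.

By inclusion–exclusion:
Individual areas: |P| = 14, |Q| = 35.
|P∩Q|: x∈[8,9], y∈[4,9] → 1·5 = 5.
|P ∪ Q| = 49 − 5 = 44.00.

44.00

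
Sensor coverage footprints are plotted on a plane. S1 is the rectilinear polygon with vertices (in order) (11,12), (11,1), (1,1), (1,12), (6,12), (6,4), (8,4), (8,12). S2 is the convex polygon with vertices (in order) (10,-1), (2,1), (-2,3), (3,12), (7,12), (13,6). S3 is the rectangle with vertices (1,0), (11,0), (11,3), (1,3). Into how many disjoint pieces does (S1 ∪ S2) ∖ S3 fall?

2

(S1 ∪ S2) ∖ S3 splits into 2 disjoint pieces (area 106.5167, area 2.2143).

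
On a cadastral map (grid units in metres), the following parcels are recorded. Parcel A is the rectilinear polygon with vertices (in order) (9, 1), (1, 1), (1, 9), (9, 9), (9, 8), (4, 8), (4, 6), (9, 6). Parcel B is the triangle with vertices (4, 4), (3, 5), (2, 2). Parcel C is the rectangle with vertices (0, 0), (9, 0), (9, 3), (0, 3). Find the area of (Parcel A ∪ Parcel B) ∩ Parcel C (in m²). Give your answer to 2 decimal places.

The region (Parcel A ∪ Parcel B) ∩ Parcel C is the polygon with vertices (1,3), (9,3), (9,1), (1,1).
By the shoelace formula its area is 16.00.

16.00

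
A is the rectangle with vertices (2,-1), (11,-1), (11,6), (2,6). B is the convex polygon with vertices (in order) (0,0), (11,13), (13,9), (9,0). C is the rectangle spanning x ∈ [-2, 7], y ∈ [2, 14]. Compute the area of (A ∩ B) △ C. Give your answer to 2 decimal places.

|A ∩ B| = 43.9056.
|(A ∩ B) ∩ C| = 14.4056.
|(A ∩ B) △ C| = 43.9056 + 108 − 28.8112 = 123.09.

123.09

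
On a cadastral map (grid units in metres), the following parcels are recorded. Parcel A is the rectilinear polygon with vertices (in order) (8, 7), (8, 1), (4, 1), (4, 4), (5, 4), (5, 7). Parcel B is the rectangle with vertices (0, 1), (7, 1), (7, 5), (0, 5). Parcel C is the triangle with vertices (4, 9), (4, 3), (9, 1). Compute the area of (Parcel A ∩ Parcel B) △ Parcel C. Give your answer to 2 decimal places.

|Parcel A ∩ Parcel B| = 11.
|(Parcel A ∩ Parcel B) ∩ Parcel C| = 6.6.
|(Parcel A ∩ Parcel B) △ Parcel C| = 11 + 15 − 13.2 = 12.80.

12.80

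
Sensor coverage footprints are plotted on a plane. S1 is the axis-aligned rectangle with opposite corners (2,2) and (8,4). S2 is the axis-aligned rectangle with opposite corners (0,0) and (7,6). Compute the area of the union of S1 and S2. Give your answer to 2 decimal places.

By inclusion–exclusion:
Individual areas: |S1| = 12, |S2| = 42.
|S1∩S2|: x∈[2,7], y∈[2,4] → 5·2 = 10.
|S1 ∪ S2| = 54 − 10 = 44.00.

44.00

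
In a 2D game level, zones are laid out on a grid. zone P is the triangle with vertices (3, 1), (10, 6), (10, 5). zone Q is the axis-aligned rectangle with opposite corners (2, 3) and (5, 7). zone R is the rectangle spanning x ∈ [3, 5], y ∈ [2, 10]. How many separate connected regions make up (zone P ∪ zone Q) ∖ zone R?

(zone P ∪ zone Q) ∖ zone R splits into 3 disjoint pieces (area 3.2143, area 0.175, area 4).

3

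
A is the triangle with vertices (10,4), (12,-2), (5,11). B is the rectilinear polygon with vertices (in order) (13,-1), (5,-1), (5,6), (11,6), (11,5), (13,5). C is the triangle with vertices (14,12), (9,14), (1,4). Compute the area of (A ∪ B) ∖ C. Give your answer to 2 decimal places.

|A ∪ B| = 56.3004.
|(A ∪ B) ∩ C| = 0.8338.
|(A ∪ B) ∖ C| = 56.3004 − 0.8338 = 55.47.

55.47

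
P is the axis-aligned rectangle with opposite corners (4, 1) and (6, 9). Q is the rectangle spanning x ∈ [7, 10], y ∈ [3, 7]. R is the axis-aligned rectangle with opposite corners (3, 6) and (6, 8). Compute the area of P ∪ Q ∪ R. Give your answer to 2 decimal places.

30.00

By inclusion–exclusion:
Individual areas: |P| = 16, |Q| = 12, |R| = 6.
|P∩Q| = 0 (no overlap).
|P∩R|: x∈[4,6], y∈[6,8] → 2·2 = 4.
|Q∩R| = 0 (no overlap).
|P∩Q∩R| = 0.
|P ∪ Q ∪ R| = 34 − 4 + 0 = 30.00.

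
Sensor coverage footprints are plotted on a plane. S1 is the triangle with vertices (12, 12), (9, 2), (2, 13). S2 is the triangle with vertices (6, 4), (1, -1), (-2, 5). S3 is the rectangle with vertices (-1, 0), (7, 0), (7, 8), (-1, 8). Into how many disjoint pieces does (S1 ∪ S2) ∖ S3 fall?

3

(S1 ∪ S2) ∖ S3 splits into 3 disjoint pieces (area 48.9026, area 0.75, area 0.9375).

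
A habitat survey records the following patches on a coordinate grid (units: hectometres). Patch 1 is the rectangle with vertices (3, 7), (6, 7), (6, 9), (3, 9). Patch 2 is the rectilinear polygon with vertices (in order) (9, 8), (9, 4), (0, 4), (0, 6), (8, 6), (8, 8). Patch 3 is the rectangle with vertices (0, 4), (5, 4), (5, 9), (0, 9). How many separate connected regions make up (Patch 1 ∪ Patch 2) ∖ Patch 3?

(Patch 1 ∪ Patch 2) ∖ Patch 3 splits into 2 disjoint pieces (area 2, area 10).

2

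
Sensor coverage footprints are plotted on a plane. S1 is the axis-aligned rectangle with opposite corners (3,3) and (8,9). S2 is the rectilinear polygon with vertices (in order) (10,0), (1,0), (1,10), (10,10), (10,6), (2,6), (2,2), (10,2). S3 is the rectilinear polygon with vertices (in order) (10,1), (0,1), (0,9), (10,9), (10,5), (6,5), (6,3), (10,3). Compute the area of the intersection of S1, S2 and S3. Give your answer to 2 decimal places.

15.00

The intersection is the polygon with vertices (8,9), (8,6), (3,6), (3,9).
By the shoelace formula its area is 15.00.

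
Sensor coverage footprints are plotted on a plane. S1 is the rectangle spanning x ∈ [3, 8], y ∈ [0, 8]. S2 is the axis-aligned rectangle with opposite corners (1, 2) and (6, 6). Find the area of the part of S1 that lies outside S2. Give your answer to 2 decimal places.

28.00

|S1∩S2|: x∈[3,6], y∈[2,6] → 3·4 = 12.
|S1| = 40.
|S1 ∖ S2| = |S1| − |S1∩S2| = 40 − 12 = 28.00.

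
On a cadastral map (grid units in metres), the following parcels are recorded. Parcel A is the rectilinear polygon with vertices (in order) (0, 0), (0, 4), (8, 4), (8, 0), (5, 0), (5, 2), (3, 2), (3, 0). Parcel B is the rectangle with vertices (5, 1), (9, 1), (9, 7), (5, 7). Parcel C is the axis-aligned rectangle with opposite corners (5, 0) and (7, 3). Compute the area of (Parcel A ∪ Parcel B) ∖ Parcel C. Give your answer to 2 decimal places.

37.00

|Parcel A ∪ Parcel B| = 43.
|(Parcel A ∪ Parcel B) ∩ Parcel C| = 6.
|(Parcel A ∪ Parcel B) ∖ Parcel C| = 43 − 6 = 37.00.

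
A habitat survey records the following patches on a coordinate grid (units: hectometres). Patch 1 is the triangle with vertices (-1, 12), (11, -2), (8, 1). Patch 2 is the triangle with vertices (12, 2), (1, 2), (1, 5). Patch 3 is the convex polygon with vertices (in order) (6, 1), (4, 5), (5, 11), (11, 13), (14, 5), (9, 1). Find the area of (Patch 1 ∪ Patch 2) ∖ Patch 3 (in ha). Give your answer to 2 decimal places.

|Patch 1 ∪ Patch 2| = 18.9154.
|(Patch 1 ∪ Patch 2) ∩ Patch 3| = 7.3974.
|(Patch 1 ∪ Patch 2) ∖ Patch 3| = 18.9154 − 7.3974 = 11.52.

11.52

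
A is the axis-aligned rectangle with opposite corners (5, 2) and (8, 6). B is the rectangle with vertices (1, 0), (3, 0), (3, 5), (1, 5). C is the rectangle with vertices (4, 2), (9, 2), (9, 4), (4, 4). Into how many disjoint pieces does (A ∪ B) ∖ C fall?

2

(A ∪ B) ∖ C splits into 2 disjoint pieces (area 6, area 10).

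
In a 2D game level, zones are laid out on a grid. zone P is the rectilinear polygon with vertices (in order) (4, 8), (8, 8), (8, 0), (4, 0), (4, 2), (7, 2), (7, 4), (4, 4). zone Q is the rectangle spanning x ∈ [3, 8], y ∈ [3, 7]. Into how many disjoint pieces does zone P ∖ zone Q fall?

zone P ∖ zone Q splits into 2 disjoint pieces (area 4, area 9).

2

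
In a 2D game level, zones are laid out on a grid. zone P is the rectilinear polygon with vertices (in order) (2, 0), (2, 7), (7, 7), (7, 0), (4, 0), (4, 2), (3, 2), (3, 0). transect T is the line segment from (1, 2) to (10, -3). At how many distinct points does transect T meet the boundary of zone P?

4

The segment meets the boundary at (4.6,0), (4,0.333), (3,0.889), (2,1.444).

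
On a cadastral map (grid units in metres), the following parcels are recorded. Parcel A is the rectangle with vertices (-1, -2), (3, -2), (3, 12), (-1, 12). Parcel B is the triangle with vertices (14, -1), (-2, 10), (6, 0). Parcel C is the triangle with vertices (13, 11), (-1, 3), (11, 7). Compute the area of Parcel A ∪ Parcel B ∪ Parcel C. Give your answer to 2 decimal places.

By inclusion–exclusion:
Individual areas: |Parcel A| = 56, |Parcel B| = 36, |Parcel C| = 20.
|Parcel A∩Parcel B| = 6.75.
|Parcel A∩Parcel C| = 1.9048.
|Parcel B∩Parcel C| = 2.3264.
|Parcel A∩Parcel B∩Parcel C| = 0.54.
|Parcel A ∪ Parcel B ∪ Parcel C| = 112 − 10.9812 + 0.54 = 101.56.

101.56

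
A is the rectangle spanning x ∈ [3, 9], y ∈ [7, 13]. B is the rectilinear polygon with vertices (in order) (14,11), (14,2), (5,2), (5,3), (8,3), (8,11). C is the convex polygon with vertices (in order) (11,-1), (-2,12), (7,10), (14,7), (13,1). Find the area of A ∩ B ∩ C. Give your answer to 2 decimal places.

2.36

The intersection is the polygon with vertices (8,7), (8,9.571), (9,9.143), (9,7).
By the shoelace formula its area is 2.36.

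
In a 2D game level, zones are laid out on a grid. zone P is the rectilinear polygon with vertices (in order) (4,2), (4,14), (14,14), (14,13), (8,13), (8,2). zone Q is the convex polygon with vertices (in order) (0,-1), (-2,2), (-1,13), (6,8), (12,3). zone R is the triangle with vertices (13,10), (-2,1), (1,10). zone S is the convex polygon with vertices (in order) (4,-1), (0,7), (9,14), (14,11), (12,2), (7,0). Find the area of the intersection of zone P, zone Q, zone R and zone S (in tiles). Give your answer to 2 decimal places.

The intersection is the polygon with vertices (7.535,6.721), (4,4.6), (4,9.429), (6,8).
By the shoelace formula its area is 8.72.

8.72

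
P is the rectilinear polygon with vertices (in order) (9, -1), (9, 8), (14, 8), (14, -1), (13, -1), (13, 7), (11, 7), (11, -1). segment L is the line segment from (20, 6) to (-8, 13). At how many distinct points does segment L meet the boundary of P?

The segment meets the boundary at (12,8), (14,7.5).

2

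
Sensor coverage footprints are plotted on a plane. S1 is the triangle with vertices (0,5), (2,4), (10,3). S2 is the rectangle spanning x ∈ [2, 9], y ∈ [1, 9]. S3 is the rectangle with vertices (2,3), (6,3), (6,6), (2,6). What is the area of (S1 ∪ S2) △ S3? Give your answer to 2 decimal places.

|S1 ∪ S2| = 56.6375.
|(S1 ∪ S2) ∩ S3| = 12.
|(S1 ∪ S2) △ S3| = 56.6375 + 12 − 24 = 44.64.

44.64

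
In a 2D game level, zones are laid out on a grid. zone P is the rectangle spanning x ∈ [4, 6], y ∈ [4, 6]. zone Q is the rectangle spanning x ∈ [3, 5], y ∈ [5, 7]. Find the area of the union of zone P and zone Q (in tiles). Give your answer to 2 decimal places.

By inclusion–exclusion:
Individual areas: |zone P| = 4, |zone Q| = 4.
|zone P∩zone Q|: x∈[4,5], y∈[5,6] → 1·1 = 1.
|zone P ∪ zone Q| = 8 − 1 = 7.00.

7.00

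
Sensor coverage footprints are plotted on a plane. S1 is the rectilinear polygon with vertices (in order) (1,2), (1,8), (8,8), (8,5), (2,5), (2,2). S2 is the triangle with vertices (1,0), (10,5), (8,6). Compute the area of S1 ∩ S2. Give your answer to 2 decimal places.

The intersection is the polygon with vertices (8,5), (6.833,5), (8,6).
By the shoelace formula its area is 0.58.

0.58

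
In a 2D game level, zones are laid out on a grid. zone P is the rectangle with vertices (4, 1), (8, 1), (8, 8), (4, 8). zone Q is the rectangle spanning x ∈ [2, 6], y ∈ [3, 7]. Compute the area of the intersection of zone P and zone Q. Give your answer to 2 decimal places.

|zone P∩zone Q|: x∈[4,6], y∈[3,7] → 2·4 = 8.

8.00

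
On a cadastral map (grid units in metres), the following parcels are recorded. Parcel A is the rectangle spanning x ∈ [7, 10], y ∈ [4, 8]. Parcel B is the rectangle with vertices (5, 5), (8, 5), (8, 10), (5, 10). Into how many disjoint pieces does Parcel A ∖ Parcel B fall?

Parcel A ∖ Parcel B is a single connected region.

1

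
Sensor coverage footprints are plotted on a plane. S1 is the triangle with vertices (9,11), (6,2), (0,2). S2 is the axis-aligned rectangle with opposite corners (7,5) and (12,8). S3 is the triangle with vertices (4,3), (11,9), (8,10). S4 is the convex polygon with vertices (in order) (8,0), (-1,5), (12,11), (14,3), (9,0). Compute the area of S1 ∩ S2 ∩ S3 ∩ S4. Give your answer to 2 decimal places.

The intersection is the polygon with vertices (8,8), (7.267,5.8), (7,5.571), (7,8).
By the shoelace formula its area is 1.42.

1.42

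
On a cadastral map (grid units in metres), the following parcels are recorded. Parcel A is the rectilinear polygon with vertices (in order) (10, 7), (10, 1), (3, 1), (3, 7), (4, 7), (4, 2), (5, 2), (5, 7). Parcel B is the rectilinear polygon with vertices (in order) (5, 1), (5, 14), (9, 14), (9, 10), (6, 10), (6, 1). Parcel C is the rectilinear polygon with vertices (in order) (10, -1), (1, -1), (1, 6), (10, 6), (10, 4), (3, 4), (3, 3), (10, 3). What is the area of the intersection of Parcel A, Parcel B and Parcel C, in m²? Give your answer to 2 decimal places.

4.00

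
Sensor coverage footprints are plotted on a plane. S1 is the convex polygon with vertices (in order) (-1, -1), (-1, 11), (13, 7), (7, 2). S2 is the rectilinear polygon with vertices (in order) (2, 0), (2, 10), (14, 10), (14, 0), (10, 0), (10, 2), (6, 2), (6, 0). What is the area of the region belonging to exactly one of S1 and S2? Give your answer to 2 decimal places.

83.50

|S1| = 95, |S2| = 112, |S1∩S2| = 61.75.
|S1 △ S2| = |S1| + |S2| − 2·|S1∩S2| = 95 + 112 − 123.5 = 83.50.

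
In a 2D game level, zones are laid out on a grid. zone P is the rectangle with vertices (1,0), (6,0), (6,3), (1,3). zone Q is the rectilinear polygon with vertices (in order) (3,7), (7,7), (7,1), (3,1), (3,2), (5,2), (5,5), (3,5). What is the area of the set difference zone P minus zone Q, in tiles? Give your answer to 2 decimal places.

11.00

|zone P| = 15, |zone P∩zone Q| = 4.
|zone P ∖ zone Q| = |zone P| − |zone P∩zone Q| = 15 − 4 = 11.00.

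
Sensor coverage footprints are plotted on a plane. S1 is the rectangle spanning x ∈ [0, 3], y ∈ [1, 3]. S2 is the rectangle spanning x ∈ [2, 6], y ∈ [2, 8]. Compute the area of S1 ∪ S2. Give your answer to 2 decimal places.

By inclusion–exclusion:
Individual areas: |S1| = 6, |S2| = 24.
|S1∩S2|: x∈[2,3], y∈[2,3] → 1·1 = 1.
|S1 ∪ S2| = 30 − 1 = 29.00.

29.00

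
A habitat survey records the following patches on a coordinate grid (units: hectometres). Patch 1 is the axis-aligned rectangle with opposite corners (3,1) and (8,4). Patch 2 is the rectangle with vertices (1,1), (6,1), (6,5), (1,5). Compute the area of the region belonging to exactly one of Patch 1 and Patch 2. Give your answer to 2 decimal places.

|Patch 1∩Patch 2|: x∈[3,6], y∈[1,4] → 3·3 = 9.
|Patch 1 △ Patch 2| = |Patch 1| + |Patch 2| − 2·|Patch 1∩Patch 2| = 15 + 20 − 18 = 17.00.

17.00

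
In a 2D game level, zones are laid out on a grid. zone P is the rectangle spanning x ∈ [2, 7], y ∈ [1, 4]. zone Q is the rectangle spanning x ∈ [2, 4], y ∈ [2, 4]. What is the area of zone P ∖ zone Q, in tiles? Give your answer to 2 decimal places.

11.00

|zone P∩zone Q|: x∈[2,4], y∈[2,4] → 2·2 = 4.
|zone P| = 15.
|zone P ∖ zone Q| = |zone P| − |zone P∩zone Q| = 15 − 4 = 11.00.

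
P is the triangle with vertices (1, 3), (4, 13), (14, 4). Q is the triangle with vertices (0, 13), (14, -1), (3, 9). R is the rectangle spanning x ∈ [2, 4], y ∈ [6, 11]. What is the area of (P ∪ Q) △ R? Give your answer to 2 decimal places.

|P ∪ Q| = 66.0354.
|(P ∪ Q) ∩ R| = 7.5319.
|(P ∪ Q) △ R| = 66.0354 + 10 − 15.0637 = 60.97.

60.97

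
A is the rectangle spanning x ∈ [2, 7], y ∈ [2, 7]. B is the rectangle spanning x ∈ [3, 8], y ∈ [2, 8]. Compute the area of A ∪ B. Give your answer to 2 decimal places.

By inclusion–exclusion:
Individual areas: |A| = 25, |B| = 30.
|A∩B|: x∈[3,7], y∈[2,7] → 4·5 = 20.
|A ∪ B| = 55 − 20 = 35.00.

35.00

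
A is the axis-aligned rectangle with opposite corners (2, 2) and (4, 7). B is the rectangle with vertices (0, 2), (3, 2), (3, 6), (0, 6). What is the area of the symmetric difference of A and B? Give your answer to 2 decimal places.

|A∩B|: x∈[2,3], y∈[2,6] → 1·4 = 4.
|A △ B| = |A| + |B| − 2·|A∩B| = 10 + 12 − 8 = 14.00.

14.00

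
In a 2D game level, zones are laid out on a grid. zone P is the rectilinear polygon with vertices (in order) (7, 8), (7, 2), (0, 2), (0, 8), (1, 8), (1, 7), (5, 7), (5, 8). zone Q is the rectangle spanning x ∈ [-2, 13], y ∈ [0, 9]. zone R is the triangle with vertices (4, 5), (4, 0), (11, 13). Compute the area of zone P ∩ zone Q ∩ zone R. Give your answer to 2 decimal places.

The intersection is the polygon with vertices (4,2), (4,5), (6.625,8), (7,8), (7,5.571), (5.077,2).
By the shoelace formula its area is 10.63.

10.63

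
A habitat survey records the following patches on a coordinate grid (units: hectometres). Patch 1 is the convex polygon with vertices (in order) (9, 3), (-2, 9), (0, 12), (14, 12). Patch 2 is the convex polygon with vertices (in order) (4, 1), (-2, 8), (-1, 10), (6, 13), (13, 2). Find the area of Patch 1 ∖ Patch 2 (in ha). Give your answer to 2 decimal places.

|Patch 1| = 85.5, |Patch 1∩Patch 2| = 58.2836.
|Patch 1 ∖ Patch 2| = |Patch 1| − |Patch 1∩Patch 2| = 85.5 − 58.2836 = 27.22.

27.22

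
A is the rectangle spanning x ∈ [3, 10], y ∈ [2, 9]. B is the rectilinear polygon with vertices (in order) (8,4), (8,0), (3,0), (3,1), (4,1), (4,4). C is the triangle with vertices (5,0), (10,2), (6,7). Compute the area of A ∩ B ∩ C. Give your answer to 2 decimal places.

The intersection is the polygon with vertices (8,4), (8,2), (5.286,2), (5.571,4).
By the shoelace formula its area is 5.14.

5.14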